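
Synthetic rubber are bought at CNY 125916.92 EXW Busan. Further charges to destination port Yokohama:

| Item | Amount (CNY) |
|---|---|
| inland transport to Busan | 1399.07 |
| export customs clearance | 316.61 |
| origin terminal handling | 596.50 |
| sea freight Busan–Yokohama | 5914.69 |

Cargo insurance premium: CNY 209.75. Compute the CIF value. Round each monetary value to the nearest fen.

CIF = EXW price + pre-shipment costs + freight + insurance
CIF = 125916.92 + 1399.07 + 316.61 + 596.50 + 5914.69 + 209.75 = 134353.54

CIF value: CNY 134353.54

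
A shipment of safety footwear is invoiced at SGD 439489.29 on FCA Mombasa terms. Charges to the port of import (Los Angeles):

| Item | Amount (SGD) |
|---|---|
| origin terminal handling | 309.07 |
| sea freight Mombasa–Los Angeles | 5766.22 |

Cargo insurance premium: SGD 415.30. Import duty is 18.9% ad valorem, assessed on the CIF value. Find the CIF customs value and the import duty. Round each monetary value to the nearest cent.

CIF = FCA price + pre-shipment costs + freight + insurance
CIF = 439489.29 + 309.07 + 5766.22 + 415.30 = 445979.88
Import duty = 445979.88 × 18.9% = 84290.20

CIF value: SGD 445979.88; import duty: SGD 84290.20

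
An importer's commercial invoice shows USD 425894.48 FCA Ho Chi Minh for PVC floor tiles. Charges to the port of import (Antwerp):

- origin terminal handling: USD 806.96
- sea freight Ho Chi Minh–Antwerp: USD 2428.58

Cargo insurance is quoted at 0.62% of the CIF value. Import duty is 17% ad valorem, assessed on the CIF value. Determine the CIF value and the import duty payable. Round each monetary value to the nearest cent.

CIF value: USD 431807.22; import duty: USD 73407.23

Let C be the CIF value. C = FCA price + pre-shipment costs + freight + 0.62% × C
C − 0.62% × C = 425894.48 + 806.96 + 2428.58
0.9938 × C = 429130.02
C = 429130.02 / 0.9938 = 431807.22
Insurance premium = 0.62% × 431807.22 = 2677.20
Import duty = 431807.22 × 17% = 73407.23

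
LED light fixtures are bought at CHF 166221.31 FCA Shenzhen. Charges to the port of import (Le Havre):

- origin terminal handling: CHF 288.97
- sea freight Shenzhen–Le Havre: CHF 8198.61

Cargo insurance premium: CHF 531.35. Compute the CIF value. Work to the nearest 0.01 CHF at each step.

CIF value: CHF 175240.24

CIF = FCA price + pre-shipment costs + freight + insurance
CIF = 166221.31 + 288.97 + 8198.61 + 531.35 = 175240.24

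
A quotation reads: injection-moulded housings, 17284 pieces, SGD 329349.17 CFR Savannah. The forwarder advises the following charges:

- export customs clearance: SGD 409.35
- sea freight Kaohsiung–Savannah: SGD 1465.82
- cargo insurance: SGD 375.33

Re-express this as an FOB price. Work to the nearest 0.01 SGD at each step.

Not relevant to the conversion: export clearance — on the seller under both CFR and FOB; already in the CFR price and stays in the FOB price. insurance — on the buyer under both terms; not part of either seller's price.
From CFR to FOB, the seller no longer bears: freight.
FOB price = 329349.17 − 1465.82 = 327883.35

FOB price: SGD 327883.35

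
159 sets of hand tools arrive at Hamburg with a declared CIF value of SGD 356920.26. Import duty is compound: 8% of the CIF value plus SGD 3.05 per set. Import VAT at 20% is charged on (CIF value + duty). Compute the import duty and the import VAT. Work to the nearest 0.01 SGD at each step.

Import duty: SGD 29038.57; import VAT: SGD 77191.77

Ad valorem component: 356920.26 × 8% = 28553.62
Specific component: 159 × 3.05 = 484.95
Import duty = 28553.62 + 484.95 = 29038.57
VAT base = CIF + duty = 356920.26 + 29038.57 = 385958.83
Import VAT = 385958.83 × 20% = 77191.77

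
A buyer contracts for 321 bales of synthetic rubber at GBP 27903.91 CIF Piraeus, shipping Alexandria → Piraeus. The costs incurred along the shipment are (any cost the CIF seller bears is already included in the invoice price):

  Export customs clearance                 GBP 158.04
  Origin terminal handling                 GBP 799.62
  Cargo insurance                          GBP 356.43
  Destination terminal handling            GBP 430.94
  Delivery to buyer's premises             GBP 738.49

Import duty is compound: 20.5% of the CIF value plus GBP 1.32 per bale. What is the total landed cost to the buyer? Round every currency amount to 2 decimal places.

Total landed cost: GBP 35217.36

CIF: the seller pays costs through ocean freight and marine insurance to the destination port.
Already in the invoice (seller's account under CIF): export clearance, origin terminal, insurance — exclude.
The CIF price already equals the CIF value: 27903.91
Ad valorem component: 27903.91 × 20.5% = 5720.30
Specific component: 321 × 1.32 = 423.72
Import duty = 5720.30 + 423.72 = 6144.02
Buyer bears: destination terminal 430.94 + delivery 738.49 + duty 6144.02 = 7313.45
Landed cost = invoice 27903.91 + 7313.45 = 35217.36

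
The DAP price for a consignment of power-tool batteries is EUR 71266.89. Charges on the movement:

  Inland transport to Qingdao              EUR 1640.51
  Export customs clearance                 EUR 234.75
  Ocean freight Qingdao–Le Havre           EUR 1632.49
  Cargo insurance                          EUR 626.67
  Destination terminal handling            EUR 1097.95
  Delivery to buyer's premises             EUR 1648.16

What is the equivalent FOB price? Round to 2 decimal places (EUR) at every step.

Not relevant to the conversion: export clearance, inland to port — on the seller under both DAP and FOB; already in the DAP price and stays in the FOB price.
From DAP to FOB, the seller no longer bears: freight, insurance, destination terminal, delivery.
FOB price = 71266.89 − 1632.49 − 626.67 − 1097.95 − 1648.16 = 66261.62

FOB price: EUR 66261.62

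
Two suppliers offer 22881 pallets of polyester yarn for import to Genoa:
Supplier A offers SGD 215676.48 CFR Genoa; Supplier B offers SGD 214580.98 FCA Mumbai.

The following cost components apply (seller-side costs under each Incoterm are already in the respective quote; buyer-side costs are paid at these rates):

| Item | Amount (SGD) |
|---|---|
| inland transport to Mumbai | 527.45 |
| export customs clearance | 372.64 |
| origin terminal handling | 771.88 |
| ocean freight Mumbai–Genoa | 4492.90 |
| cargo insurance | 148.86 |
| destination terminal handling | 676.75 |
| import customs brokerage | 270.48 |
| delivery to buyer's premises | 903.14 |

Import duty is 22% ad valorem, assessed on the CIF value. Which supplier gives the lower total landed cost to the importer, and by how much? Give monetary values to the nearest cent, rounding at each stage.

Supplier A (CFR):
CIF value = CFR price + insurance = 215676.48 + 148.86 = 215825.34
Import duty = 215825.34 × 22% = 47481.57
Buyer bears (A): 148.86 + 676.75 + 270.48 + 903.14 = 1999.23
Landed cost (A) = invoice 215676.48 + 1999.23 + duty 47481.57 = 265157.28
Supplier B (FCA):
CIF value = FCA price + origin terminal + freight + insurance = 214580.98 + 771.88 + 4492.90 + 148.86 = 219994.62
Import duty = 219994.62 × 22% = 48398.82
Buyer bears (B): 771.88 + 4492.90 + 148.86 + 676.75 + 270.48 + 903.14 = 7264.01
Landed cost (B) = invoice 214580.98 + 7264.01 + duty 48398.82 = 270243.81
Difference = |265157.28 − 270243.81| = 5086.53

Supplier A is cheaper by SGD 5086.53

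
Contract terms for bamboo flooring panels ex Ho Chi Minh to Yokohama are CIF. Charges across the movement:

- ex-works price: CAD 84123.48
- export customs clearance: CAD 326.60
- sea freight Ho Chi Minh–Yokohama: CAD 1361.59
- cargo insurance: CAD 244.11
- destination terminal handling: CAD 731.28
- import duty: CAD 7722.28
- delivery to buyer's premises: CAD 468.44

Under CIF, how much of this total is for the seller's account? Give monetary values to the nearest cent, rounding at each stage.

CIF: the seller pays costs through ocean freight and marine insurance to the destination port.
Seller's account: goods 84123.48 + export clearance 326.60 + freight 1361.59 + insurance 244.11 = 86055.78
Buyer's account: destination terminal 731.28 + duty 7722.28 + delivery 468.44 = 8922.00

Seller's account: CAD 86055.78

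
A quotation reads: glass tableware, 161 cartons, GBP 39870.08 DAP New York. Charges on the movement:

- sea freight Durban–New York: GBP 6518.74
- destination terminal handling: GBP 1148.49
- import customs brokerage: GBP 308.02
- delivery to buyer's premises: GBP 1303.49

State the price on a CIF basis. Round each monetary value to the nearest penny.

CIF price: GBP 37418.10

Not relevant to the conversion: freight — on the seller under both DAP and CIF; already in the DAP price and stays in the CIF price. brokerage — on the buyer under both terms; not part of either seller's price.
From DAP to CIF, the seller no longer bears: destination terminal, delivery.
CIF price = 39870.08 − 1148.49 − 1303.49 = 37418.10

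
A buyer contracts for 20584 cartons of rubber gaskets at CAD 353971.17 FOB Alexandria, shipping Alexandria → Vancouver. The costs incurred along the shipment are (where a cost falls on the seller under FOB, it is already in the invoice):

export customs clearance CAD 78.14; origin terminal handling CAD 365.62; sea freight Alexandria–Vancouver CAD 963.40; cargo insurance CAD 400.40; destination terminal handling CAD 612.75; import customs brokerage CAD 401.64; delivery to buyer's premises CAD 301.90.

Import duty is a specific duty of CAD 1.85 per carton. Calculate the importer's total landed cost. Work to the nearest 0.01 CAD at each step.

Total landed cost: CAD 394731.66

FOB: the seller bears costs until goods are on board at the origin port; the buyer bears freight, insurance and all costs thereafter.
Already in the invoice (seller's account under FOB): export clearance, origin terminal — exclude.
CIF value = FOB price + freight + insurance = 353971.17 + 963.40 + 400.40 = 355334.97
Import duty = 20584 × 1.85 = 38080.40
Buyer bears: freight 963.40 + insurance 400.40 + destination terminal 612.75 + brokerage 401.64 + delivery 301.90 + duty 38080.40 = 40760.49
Landed cost = invoice 353971.17 + 40760.49 = 394731.66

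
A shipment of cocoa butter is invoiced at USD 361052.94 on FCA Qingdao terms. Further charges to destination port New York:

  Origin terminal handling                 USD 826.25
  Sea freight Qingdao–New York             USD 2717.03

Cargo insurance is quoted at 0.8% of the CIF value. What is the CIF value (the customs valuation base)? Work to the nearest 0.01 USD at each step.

CIF value: USD 367536.51

Let C be the CIF value. C = FCA price + pre-shipment costs + freight + 0.8% × C
C − 0.8% × C = 361052.94 + 826.25 + 2717.03
0.992 × C = 364596.22
C = 364596.22 / 0.992 = 367536.51
Insurance premium = 0.8% × 367536.51 = 2940.29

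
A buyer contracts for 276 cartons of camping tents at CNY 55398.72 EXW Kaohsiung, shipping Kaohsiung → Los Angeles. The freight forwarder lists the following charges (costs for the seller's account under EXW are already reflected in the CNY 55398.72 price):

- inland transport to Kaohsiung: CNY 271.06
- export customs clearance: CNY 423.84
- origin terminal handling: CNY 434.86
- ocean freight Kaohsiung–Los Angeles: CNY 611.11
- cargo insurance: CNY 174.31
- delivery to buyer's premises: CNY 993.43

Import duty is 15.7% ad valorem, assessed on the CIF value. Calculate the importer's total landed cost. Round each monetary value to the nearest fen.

EXW: the seller makes goods available at their premises; the buyer bears all onward costs.
CIF value = EXW price + inland to port + export clearance + origin terminal + freight + insurance = 55398.72 + 271.06 + 423.84 + 434.86 + 611.11 + 174.31 = 57313.90
Import duty = 57313.90 × 15.7% = 8998.28
Buyer bears: inland to port 271.06 + export clearance 423.84 + origin terminal 434.86 + freight 611.11 + insurance 174.31 + delivery 993.43 + duty 8998.28 = 11906.89
Landed cost = invoice 55398.72 + 11906.89 = 67305.61

Total landed cost: CNY 67305.61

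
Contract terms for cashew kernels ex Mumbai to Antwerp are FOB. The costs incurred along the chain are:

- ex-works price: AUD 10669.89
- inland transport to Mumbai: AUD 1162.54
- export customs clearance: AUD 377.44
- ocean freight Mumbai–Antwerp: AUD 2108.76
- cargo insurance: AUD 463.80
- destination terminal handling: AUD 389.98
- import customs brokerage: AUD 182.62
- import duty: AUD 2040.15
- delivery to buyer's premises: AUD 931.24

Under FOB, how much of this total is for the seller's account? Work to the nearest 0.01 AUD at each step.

FOB: the seller bears costs until goods are on board at the origin port; the buyer bears freight, insurance and all costs thereafter.
Seller's account: goods 10669.89 + inland to port 1162.54 + export clearance 377.44 = 12209.87
Buyer's account: freight 2108.76 + insurance 463.80 + destination terminal 389.98 + brokerage 182.62 + duty 2040.15 + delivery 931.24 = 6116.55

Seller's account: AUD 12209.87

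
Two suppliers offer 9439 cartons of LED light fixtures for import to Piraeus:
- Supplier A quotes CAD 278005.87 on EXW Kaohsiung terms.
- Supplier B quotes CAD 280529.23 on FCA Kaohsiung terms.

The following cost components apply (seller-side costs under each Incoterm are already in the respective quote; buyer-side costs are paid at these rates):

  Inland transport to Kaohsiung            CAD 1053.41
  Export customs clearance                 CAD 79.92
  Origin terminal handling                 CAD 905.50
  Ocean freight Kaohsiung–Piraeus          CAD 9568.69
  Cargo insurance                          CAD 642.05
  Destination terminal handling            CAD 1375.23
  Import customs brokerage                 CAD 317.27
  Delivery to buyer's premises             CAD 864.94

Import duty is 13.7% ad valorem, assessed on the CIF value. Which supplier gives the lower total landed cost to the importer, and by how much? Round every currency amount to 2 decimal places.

Supplier A is cheaper by CAD 1580.46

Supplier A (EXW):
CIF value = EXW price + inland to port + export clearance + origin terminal + freight + insurance = 278005.87 + 1053.41 + 79.92 + 905.50 + 9568.69 + 642.05 = 290255.44
Import duty = 290255.44 × 13.7% = 39765.00
Buyer bears (A): 1053.41 + 79.92 + 905.50 + 9568.69 + 642.05 + 1375.23 + 317.27 + 864.94 = 14807.01
Landed cost (A) = invoice 278005.87 + 14807.01 + duty 39765.00 = 332577.88
Supplier B (FCA):
CIF value = FCA price + origin terminal + freight + insurance = 280529.23 + 905.50 + 9568.69 + 642.05 = 291645.47
Import duty = 291645.47 × 13.7% = 39955.43
Buyer bears (B): 905.50 + 9568.69 + 642.05 + 1375.23 + 317.27 + 864.94 = 13673.68
Landed cost (B) = invoice 280529.23 + 13673.68 + duty 39955.43 = 334158.34
Difference = |332577.88 − 334158.34| = 1580.46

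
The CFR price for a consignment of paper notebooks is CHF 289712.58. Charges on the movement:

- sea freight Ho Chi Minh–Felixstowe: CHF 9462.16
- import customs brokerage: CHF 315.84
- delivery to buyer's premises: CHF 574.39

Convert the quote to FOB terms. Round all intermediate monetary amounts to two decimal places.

Not relevant to the conversion: brokerage, delivery — on the buyer under both terms; not part of either seller's price.
From CFR to FOB, the seller no longer bears: freight.
FOB price = 289712.58 − 9462.16 = 280250.42

FOB price: CHF 280250.42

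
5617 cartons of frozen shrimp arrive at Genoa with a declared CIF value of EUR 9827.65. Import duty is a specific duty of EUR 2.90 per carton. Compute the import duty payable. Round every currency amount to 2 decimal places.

Import duty = 5617 × 2.90 = 16289.30

Import duty: EUR 16289.30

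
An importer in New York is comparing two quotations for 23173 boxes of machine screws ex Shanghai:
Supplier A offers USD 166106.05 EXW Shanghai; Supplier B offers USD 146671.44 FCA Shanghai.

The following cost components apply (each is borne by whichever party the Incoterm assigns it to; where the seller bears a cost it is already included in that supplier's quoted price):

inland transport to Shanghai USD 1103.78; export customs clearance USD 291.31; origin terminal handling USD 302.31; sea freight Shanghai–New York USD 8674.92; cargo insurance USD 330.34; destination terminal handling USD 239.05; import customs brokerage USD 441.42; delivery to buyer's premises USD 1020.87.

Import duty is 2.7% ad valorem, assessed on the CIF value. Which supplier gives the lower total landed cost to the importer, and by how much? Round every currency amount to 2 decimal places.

Supplier B is cheaper by USD 21392.11

Supplier A (EXW):
CIF value = EXW price + inland to port + export clearance + origin terminal + freight + insurance = 166106.05 + 1103.78 + 291.31 + 302.31 + 8674.92 + 330.34 = 176808.71
Import duty = 176808.71 × 2.7% = 4773.84
Buyer bears (A): 1103.78 + 291.31 + 302.31 + 8674.92 + 330.34 + 239.05 + 441.42 + 1020.87 = 12404.00
Landed cost (A) = invoice 166106.05 + 12404.00 + duty 4773.84 = 183283.89
Supplier B (FCA):
CIF value = FCA price + origin terminal + freight + insurance = 146671.44 + 302.31 + 8674.92 + 330.34 = 155979.01
Import duty = 155979.01 × 2.7% = 4211.43
Buyer bears (B): 302.31 + 8674.92 + 330.34 + 239.05 + 441.42 + 1020.87 = 11008.91
Landed cost (B) = invoice 146671.44 + 11008.91 + duty 4211.43 = 161891.78
Difference = |183283.89 − 161891.78| = 21392.11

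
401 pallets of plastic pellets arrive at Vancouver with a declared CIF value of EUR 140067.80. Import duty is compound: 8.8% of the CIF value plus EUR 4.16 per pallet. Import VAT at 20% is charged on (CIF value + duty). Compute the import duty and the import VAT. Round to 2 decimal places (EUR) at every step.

Import duty: EUR 13994.13; import VAT: EUR 30812.39

Ad valorem component: 140067.80 × 8.8% = 12325.97
Specific component: 401 × 4.16 = 1668.16
Import duty = 12325.97 + 1668.16 = 13994.13
VAT base = CIF + duty = 140067.80 + 13994.13 = 154061.93
Import VAT = 154061.93 × 20% = 30812.39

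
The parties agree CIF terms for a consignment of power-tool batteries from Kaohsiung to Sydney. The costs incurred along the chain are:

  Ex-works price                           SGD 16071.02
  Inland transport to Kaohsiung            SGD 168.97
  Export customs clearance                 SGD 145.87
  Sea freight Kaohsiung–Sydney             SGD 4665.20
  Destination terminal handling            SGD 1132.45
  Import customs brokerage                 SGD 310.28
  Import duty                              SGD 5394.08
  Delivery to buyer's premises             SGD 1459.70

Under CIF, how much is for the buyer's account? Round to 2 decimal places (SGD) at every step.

CIF: the seller pays costs through ocean freight and marine insurance to the destination port.
Seller's account: goods 16071.02 + inland to port 168.97 + export clearance 145.87 + freight 4665.20 = 21051.06
Buyer's account: destination terminal 1132.45 + brokerage 310.28 + duty 5394.08 + delivery 1459.70 = 8296.51

Buyer's account: SGD 8296.51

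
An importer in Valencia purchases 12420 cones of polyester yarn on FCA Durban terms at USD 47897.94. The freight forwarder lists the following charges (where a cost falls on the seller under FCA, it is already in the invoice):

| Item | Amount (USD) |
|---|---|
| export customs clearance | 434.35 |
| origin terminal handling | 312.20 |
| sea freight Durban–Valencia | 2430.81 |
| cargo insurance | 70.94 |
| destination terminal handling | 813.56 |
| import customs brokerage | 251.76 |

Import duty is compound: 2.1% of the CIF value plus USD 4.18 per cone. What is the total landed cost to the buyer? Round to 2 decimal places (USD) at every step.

Total landed cost: USD 104757.76

FCA: the seller delivers export-cleared goods to the carrier; the buyer bears costs from that point.
Already in the invoice (seller's account under FCA): export clearance — exclude.
CIF value = FCA price + origin terminal + freight + insurance = 47897.94 + 312.20 + 2430.81 + 70.94 = 50711.89
Ad valorem component: 50711.89 × 2.1% = 1064.95
Specific component: 12420 × 4.18 = 51915.60
Import duty = 1064.95 + 51915.60 = 52980.55
Buyer bears: origin terminal 312.20 + freight 2430.81 + insurance 70.94 + destination terminal 813.56 + brokerage 251.76 + duty 52980.55 = 56859.82
Landed cost = invoice 47897.94 + 56859.82 = 104757.76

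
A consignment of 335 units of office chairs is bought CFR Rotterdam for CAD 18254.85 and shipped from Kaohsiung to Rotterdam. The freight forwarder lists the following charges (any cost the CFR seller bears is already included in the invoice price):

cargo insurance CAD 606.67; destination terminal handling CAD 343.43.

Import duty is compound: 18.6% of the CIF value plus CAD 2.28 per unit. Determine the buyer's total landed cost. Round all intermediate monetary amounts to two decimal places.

Total landed cost: CAD 23476.99

CFR: the seller pays costs through ocean freight to the destination port, but not insurance.
CIF value = CFR price + insurance = 18254.85 + 606.67 = 18861.52
Ad valorem component: 18861.52 × 18.6% = 3508.24
Specific component: 335 × 2.28 = 763.80
Import duty = 3508.24 + 763.80 = 4272.04
Buyer bears: insurance 606.67 + destination terminal 343.43 + duty 4272.04 = 5222.14
Landed cost = invoice 18254.85 + 5222.14 = 23476.99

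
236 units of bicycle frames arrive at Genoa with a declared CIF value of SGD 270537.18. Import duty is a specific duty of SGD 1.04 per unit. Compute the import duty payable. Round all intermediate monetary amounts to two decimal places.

Import duty: SGD 245.44

Import duty = 236 × 1.04 = 245.44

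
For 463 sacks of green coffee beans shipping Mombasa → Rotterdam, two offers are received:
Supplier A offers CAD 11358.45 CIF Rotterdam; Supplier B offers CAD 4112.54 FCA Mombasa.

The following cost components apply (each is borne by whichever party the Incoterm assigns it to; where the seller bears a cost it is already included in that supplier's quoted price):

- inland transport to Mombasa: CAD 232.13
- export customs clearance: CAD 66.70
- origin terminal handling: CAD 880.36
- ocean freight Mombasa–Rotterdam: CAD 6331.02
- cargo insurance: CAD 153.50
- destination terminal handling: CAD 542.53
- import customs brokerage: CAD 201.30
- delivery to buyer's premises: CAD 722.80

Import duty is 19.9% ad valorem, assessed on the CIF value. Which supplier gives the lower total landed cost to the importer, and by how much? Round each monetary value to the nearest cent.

Supplier A is cheaper by CAD 142.65

Supplier A (CIF):
The CIF price already equals the CIF value: 11358.45
Import duty = 11358.45 × 19.9% = 2260.33
Buyer bears (A): 542.53 + 201.30 + 722.80 = 1466.63
Landed cost (A) = invoice 11358.45 + 1466.63 + duty 2260.33 = 15085.41
Supplier B (FCA):
CIF value = FCA price + origin terminal + freight + insurance = 4112.54 + 880.36 + 6331.02 + 153.50 = 11477.42
Import duty = 11477.42 × 19.9% = 2284.01
Buyer bears (B): 880.36 + 6331.02 + 153.50 + 542.53 + 201.30 + 722.80 = 8831.51
Landed cost (B) = invoice 4112.54 + 8831.51 + duty 2284.01 = 15228.06
Difference = |15085.41 − 15228.06| = 142.65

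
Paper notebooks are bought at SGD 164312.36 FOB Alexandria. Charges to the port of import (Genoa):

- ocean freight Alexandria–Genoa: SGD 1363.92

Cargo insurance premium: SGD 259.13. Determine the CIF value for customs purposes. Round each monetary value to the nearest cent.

CIF value: SGD 165935.41

CIF = FOB price + freight + insurance
CIF = 164312.36 + 1363.92 + 259.13 = 165935.41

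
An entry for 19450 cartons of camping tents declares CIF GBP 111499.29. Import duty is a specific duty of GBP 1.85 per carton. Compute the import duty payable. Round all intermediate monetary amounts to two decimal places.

Import duty: GBP 35982.50

Import duty = 19450 × 1.85 = 35982.50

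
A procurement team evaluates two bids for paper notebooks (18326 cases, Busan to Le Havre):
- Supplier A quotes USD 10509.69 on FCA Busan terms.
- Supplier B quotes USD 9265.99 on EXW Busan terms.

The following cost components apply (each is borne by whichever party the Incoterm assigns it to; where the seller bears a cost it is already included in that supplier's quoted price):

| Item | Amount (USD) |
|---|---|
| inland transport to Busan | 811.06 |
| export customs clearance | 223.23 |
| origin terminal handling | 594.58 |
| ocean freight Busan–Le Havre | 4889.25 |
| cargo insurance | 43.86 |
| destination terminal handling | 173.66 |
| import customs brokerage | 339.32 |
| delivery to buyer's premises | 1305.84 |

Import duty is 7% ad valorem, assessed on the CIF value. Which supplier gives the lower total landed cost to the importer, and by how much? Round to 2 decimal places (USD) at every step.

Supplier B is cheaper by USD 224.07

Supplier A (FCA):
CIF value = FCA price + origin terminal + freight + insurance = 10509.69 + 594.58 + 4889.25 + 43.86 = 16037.38
Import duty = 16037.38 × 7% = 1122.62
Buyer bears (A): 594.58 + 4889.25 + 43.86 + 173.66 + 339.32 + 1305.84 = 7346.51
Landed cost (A) = invoice 10509.69 + 7346.51 + duty 1122.62 = 18978.82
Supplier B (EXW):
CIF value = EXW price + inland to port + export clearance + origin terminal + freight + insurance = 9265.99 + 811.06 + 223.23 + 594.58 + 4889.25 + 43.86 = 15827.97
Import duty = 15827.97 × 7% = 1107.96
Buyer bears (B): 811.06 + 223.23 + 594.58 + 4889.25 + 43.86 + 173.66 + 339.32 + 1305.84 = 8380.80
Landed cost (B) = invoice 9265.99 + 8380.80 + duty 1107.96 = 18754.75
Difference = |18978.82 − 18754.75| = 224.07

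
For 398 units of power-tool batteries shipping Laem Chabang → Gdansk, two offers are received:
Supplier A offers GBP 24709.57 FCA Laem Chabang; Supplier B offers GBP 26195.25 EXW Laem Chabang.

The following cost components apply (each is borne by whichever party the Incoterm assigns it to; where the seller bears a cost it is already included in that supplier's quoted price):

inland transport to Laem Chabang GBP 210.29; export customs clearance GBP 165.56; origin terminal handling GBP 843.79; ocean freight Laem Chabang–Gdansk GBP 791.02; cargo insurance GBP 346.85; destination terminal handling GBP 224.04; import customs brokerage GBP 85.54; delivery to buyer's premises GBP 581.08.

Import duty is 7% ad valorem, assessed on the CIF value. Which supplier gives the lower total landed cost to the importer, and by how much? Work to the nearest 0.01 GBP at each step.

Supplier A is cheaper by GBP 1991.83

Supplier A (FCA):
CIF value = FCA price + origin terminal + freight + insurance = 24709.57 + 843.79 + 791.02 + 346.85 = 26691.23
Import duty = 26691.23 × 7% = 1868.39
Buyer bears (A): 843.79 + 791.02 + 346.85 + 224.04 + 85.54 + 581.08 = 2872.32
Landed cost (A) = invoice 24709.57 + 2872.32 + duty 1868.39 = 29450.28
Supplier B (EXW):
CIF value = EXW price + inland to port + export clearance + origin terminal + freight + insurance = 26195.25 + 210.29 + 165.56 + 843.79 + 791.02 + 346.85 = 28552.76
Import duty = 28552.76 × 7% = 1998.69
Buyer bears (B): 210.29 + 165.56 + 843.79 + 791.02 + 346.85 + 224.04 + 85.54 + 581.08 = 3248.17
Landed cost (B) = invoice 26195.25 + 3248.17 + duty 1998.69 = 31442.11
Difference = |29450.28 − 31442.11| = 1991.83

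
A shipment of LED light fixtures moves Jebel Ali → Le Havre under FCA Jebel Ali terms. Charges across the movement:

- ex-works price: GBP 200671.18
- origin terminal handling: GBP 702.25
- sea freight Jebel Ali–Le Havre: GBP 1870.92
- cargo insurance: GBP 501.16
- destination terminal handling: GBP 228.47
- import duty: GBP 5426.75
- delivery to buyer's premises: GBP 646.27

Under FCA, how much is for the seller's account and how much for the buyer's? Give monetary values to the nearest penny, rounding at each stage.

Seller: GBP 200671.18; buyer: GBP 9375.82

FCA: the seller delivers export-cleared goods to the carrier; the buyer bears costs from that point.
Seller's account: goods 200671.18 = 200671.18
Buyer's account: origin terminal 702.25 + freight 1870.92 + insurance 501.16 + destination terminal 228.47 + duty 5426.75 + delivery 646.27 = 9375.82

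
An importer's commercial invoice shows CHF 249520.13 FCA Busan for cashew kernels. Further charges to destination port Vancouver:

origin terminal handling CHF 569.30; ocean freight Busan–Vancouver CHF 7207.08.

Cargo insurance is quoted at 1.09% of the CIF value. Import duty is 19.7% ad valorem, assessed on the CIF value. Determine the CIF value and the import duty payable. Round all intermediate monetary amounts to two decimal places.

CIF value: CHF 260131.95; import duty: CHF 51245.99

Let C be the CIF value. C = FCA price + pre-shipment costs + freight + 1.09% × C
C − 1.09% × C = 249520.13 + 569.30 + 7207.08
0.9891 × C = 257296.51
C = 257296.51 / 0.9891 = 260131.95
Insurance premium = 1.09% × 260131.95 = 2835.44
Import duty = 260131.95 × 19.7% = 51245.99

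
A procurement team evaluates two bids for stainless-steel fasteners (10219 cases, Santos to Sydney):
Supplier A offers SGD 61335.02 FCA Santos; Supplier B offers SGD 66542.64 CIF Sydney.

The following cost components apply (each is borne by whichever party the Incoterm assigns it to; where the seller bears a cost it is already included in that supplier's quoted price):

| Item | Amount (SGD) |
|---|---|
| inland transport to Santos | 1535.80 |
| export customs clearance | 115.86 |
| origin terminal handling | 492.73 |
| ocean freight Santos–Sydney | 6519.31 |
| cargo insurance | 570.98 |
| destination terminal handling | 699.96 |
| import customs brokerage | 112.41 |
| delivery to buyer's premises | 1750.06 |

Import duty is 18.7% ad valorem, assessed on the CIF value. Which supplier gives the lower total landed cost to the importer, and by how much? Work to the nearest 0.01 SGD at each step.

Supplier A (FCA):
CIF value = FCA price + origin terminal + freight + insurance = 61335.02 + 492.73 + 6519.31 + 570.98 = 68918.04
Import duty = 68918.04 × 18.7% = 12887.67
Buyer bears (A): 492.73 + 6519.31 + 570.98 + 699.96 + 112.41 + 1750.06 = 10145.45
Landed cost (A) = invoice 61335.02 + 10145.45 + duty 12887.67 = 84368.14
Supplier B (CIF):
The CIF price already equals the CIF value: 66542.64
Import duty = 66542.64 × 18.7% = 12443.47
Buyer bears (B): 699.96 + 112.41 + 1750.06 = 2562.43
Landed cost (B) = invoice 66542.64 + 2562.43 + duty 12443.47 = 81548.54
Difference = |84368.14 − 81548.54| = 2819.60

Supplier B is cheaper by SGD 2819.60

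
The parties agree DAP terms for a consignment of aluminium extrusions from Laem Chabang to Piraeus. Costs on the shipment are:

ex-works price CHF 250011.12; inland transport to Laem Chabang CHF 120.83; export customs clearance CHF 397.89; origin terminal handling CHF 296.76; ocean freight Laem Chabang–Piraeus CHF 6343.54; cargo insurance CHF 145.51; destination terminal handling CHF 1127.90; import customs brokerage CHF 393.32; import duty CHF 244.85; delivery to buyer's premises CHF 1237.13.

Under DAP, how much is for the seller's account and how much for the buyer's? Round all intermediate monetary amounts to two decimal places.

DAP: the seller bears all costs to the named destination except import duty and clearance.
Seller's account: goods 250011.12 + inland to port 120.83 + export clearance 397.89 + origin terminal 296.76 + freight 6343.54 + insurance 145.51 + destination terminal 1127.90 + delivery 1237.13 = 259680.68
Buyer's account: brokerage 393.32 + duty 244.85 = 638.17

Seller: CHF 259680.68; buyer: CHF 638.17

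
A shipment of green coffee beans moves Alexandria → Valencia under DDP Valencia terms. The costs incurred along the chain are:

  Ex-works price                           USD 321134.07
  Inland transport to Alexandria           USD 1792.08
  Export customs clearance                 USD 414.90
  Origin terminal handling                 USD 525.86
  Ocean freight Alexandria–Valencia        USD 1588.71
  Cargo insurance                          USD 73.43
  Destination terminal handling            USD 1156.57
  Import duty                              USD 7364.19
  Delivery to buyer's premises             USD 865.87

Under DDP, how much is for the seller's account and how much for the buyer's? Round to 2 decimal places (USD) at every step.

DDP: the seller bears all costs including import duty.
Seller's account: goods 321134.07 + inland to port 1792.08 + export clearance 414.90 + origin terminal 525.86 + freight 1588.71 + insurance 73.43 + destination terminal 1156.57 + duty 7364.19 + delivery 865.87 = 334915.68
Buyer's account: 0.00

Seller: USD 334915.68; buyer: USD 0.00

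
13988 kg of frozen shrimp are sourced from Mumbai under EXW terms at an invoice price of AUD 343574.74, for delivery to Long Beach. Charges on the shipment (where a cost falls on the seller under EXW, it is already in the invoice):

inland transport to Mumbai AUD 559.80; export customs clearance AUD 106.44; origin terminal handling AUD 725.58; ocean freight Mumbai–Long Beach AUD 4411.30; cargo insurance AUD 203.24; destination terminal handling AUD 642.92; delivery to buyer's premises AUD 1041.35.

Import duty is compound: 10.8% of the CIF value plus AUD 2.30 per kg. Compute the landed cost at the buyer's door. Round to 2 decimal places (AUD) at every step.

Total landed cost: AUD 421192.53

EXW: the seller makes goods available at their premises; the buyer bears all onward costs.
CIF value = EXW price + inland to port + export clearance + origin terminal + freight + insurance = 343574.74 + 559.80 + 106.44 + 725.58 + 4411.30 + 203.24 = 349581.10
Ad valorem component: 349581.10 × 10.8% = 37754.76
Specific component: 13988 × 2.30 = 32172.40
Import duty = 37754.76 + 32172.40 = 69927.16
Buyer bears: inland to port 559.80 + export clearance 106.44 + origin terminal 725.58 + freight 4411.30 + insurance 203.24 + destination terminal 642.92 + delivery 1041.35 + duty 69927.16 = 77617.79
Landed cost = invoice 343574.74 + 77617.79 = 421192.53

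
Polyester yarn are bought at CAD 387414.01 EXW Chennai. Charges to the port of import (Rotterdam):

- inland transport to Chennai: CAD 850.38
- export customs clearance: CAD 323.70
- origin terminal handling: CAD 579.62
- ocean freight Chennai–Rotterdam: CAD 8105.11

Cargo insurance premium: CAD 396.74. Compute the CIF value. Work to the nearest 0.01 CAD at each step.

CIF = EXW price + pre-shipment costs + freight + insurance
CIF = 387414.01 + 850.38 + 323.70 + 579.62 + 8105.11 + 396.74 = 397669.56

CIF value: CAD 397669.56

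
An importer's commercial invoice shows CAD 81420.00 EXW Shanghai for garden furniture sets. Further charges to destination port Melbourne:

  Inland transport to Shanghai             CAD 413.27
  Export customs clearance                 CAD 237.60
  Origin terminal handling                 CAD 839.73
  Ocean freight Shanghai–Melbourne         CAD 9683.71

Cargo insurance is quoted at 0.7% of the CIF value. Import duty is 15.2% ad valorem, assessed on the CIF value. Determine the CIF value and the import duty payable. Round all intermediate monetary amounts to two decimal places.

CIF value: CAD 93247.04; import duty: CAD 14173.55

Let C be the CIF value. C = EXW price + pre-shipment costs + freight + 0.7% × C
C − 0.7% × C = 81420.00 + 413.27 + 237.60 + 839.73 + 9683.71
0.993 × C = 92594.31
C = 92594.31 / 0.993 = 93247.04
Insurance premium = 0.7% × 93247.04 = 652.73
Import duty = 93247.04 × 15.2% = 14173.55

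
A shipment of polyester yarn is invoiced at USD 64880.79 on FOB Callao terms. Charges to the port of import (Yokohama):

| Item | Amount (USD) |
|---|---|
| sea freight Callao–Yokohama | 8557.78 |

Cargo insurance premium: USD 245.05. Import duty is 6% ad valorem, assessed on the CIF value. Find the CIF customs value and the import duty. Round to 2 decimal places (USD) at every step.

CIF value: USD 73683.62; import duty: USD 4421.02

CIF = FOB price + freight + insurance
CIF = 64880.79 + 8557.78 + 245.05 = 73683.62
Import duty = 73683.62 × 6% = 4421.02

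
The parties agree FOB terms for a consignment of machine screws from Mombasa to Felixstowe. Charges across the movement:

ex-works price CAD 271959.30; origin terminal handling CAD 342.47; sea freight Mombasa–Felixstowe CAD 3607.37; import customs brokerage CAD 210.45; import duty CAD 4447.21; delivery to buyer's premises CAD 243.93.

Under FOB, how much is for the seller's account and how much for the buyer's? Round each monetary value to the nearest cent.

Seller: CAD 272301.77; buyer: CAD 8508.96

FOB: the seller bears costs until goods are on board at the origin port; the buyer bears freight, insurance and all costs thereafter.
Seller's account: goods 271959.30 + origin terminal 342.47 = 272301.77
Buyer's account: freight 3607.37 + brokerage 210.45 + duty 4447.21 + delivery 243.93 = 8508.96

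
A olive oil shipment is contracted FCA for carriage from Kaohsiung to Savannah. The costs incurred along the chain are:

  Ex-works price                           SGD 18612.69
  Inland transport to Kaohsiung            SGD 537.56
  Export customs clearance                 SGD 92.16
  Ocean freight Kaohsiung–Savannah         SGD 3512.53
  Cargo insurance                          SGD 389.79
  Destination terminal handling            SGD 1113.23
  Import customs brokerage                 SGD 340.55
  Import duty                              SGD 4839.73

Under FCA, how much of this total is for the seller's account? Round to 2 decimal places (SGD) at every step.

FCA: the seller delivers export-cleared goods to the carrier; the buyer bears costs from that point.
Seller's account: goods 18612.69 + inland to port 537.56 + export clearance 92.16 = 19242.41
Buyer's account: freight 3512.53 + insurance 389.79 + destination terminal 1113.23 + brokerage 340.55 + duty 4839.73 = 10195.83

Seller's account: SGD 19242.41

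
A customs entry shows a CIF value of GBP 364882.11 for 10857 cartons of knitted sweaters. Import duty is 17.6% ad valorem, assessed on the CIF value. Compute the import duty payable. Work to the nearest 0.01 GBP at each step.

Import duty: GBP 64219.25

Import duty = 364882.11 × 17.6% = 64219.25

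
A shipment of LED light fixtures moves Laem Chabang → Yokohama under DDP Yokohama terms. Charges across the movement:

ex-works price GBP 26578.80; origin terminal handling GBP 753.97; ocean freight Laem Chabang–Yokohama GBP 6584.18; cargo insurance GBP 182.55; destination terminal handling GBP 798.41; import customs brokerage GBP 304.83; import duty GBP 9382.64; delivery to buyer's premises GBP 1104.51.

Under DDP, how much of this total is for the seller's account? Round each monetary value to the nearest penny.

DDP: the seller bears all costs including import duty.
Seller's account: goods 26578.80 + origin terminal 753.97 + freight 6584.18 + insurance 182.55 + destination terminal 798.41 + brokerage 304.83 + duty 9382.64 + delivery 1104.51 = 45689.89
Buyer's account: 0.00

Seller's account: GBP 45689.89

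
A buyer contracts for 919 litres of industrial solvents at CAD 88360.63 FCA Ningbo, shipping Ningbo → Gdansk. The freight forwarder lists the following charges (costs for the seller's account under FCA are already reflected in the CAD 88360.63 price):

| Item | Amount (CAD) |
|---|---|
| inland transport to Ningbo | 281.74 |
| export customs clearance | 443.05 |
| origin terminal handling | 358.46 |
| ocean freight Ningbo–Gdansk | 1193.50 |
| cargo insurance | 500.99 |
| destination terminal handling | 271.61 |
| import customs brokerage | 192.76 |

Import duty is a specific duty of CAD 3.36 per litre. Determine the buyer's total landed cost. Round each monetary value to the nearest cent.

Total landed cost: CAD 93965.79

FCA: the seller delivers export-cleared goods to the carrier; the buyer bears costs from that point.
Already in the invoice (seller's account under FCA): inland to port, export clearance — exclude.
CIF value = FCA price + origin terminal + freight + insurance = 88360.63 + 358.46 + 1193.50 + 500.99 = 90413.58
Import duty = 919 × 3.36 = 3087.84
Buyer bears: origin terminal 358.46 + freight 1193.50 + insurance 500.99 + destination terminal 271.61 + brokerage 192.76 + duty 3087.84 = 5605.16
Landed cost = invoice 88360.63 + 5605.16 = 93965.79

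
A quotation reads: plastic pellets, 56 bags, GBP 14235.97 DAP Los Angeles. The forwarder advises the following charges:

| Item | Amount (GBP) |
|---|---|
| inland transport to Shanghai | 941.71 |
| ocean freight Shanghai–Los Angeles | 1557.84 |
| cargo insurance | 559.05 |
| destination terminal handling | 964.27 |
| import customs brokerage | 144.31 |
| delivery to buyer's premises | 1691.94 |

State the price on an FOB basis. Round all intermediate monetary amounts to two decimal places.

FOB price: GBP 9462.87

Not relevant to the conversion: inland to port — on the seller under both DAP and FOB; already in the DAP price and stays in the FOB price. brokerage — on the buyer under both terms; not part of either seller's price.
From DAP to FOB, the seller no longer bears: freight, insurance, destination terminal, delivery.
FOB price = 14235.97 − 1557.84 − 559.05 − 964.27 − 1691.94 = 9462.87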